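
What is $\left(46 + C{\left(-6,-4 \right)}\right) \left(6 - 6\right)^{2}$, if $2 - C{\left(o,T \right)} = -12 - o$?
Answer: $0$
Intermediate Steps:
$C{\left(o,T \right)} = 14 + o$ ($C{\left(o,T \right)} = 2 - \left(-12 - o\right) = 2 + \left(12 + o\right) = 14 + o$)
$\left(46 + C{\left(-6,-4 \right)}\right) \left(6 - 6\right)^{2} = \left(46 + \left(14 - 6\right)\right) \left(6 - 6\right)^{2} = \left(46 + 8\right) 0^{2} = 54 \cdot 0 = 0$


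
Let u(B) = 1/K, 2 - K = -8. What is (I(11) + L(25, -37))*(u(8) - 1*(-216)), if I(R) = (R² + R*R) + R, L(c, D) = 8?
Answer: 564021/10 ≈ 56402.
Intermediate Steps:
K = 10 (K = 2 - 1*(-8) = 2 + 8 = 10)
u(B) = ⅒ (u(B) = 1/10 = ⅒)
I(R) = R + 2*R² (I(R) = (R² + R²) + R = 2*R² + R = R + 2*R²)
(I(11) + L(25, -37))*(u(8) - 1*(-216)) = (11*(1 + 2*11) + 8)*(⅒ - 1*(-216)) = (11*(1 + 22) + 8)*(⅒ + 216) = (11*23 + 8)*(2161/10) = (253 + 8)*(2161/10) = 261*(2161/10) = 564021/10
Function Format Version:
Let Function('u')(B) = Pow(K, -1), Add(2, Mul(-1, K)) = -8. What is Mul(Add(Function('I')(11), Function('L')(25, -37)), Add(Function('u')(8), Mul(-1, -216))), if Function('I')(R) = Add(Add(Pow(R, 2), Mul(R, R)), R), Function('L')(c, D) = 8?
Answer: Rational(564021, 10) ≈ 56402.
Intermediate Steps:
K = 10 (K = Add(2, Mul(-1, -8)) = Add(2, 8) = 10)
Function('u')(B) = Rational(1, 10) (Function('u')(B) = Pow(10, -1) = Rational(1, 10))
Function('I')(R) = Add(R, Mul(2, Pow(R, 2))) (Function('I')(R) = Add(Add(Pow(R, 2), Pow(R, 2)), R) = Add(Mul(2, Pow(R, 2)), R) = Add(R, Mul(2, Pow(R, 2))))
Mul(Add(Function('I')(11), Function('L')(25, -37)), Add(Function('u')(8), Mul(-1, -216))) = Mul(Add(Mul(11, Add(1, Mul(2, 11))), 8), Add(Rational(1, 10), Mul(-1, -216))) = Mul(Add(Mul(11, Add(1, 22)), 8), Add(Rational(1, 10), 216)) = Mul(Add(Mul(11, 23), 8), Rational(2161, 10)) = Mul(Add(253, 8), Rational(2161, 10)) = Mul(261, Rational(2161, 10)) = Rational(564021, 10)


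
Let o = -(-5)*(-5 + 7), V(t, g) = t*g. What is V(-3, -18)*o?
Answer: 540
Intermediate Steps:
V(t, g) = g*t
o = 10 (o = -(-5)*2 = -1*(-10) = 10)
V(-3, -18)*o = -18*(-3)*10 = 54*10 = 540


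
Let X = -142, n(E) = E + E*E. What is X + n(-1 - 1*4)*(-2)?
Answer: -182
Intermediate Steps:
n(E) = E + E²
X + n(-1 - 1*4)*(-2) = -142 + ((-1 - 1*4)*(1 + (-1 - 1*4)))*(-2) = -142 + ((-1 - 4)*(1 + (-1 - 4)))*(-2) = -142 - 5*(1 - 5)*(-2) = -142 - 5*(-4)*(-2) = -142 + 20*(-2) = -142 - 40 = -182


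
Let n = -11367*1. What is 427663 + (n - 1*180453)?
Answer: 235843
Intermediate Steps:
n = -11367
427663 + (n - 1*180453) = 427663 + (-11367 - 1*180453) = 427663 + (-11367 - 180453) = 427663 - 191820 = 235843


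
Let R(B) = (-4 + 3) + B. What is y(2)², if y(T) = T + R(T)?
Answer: 9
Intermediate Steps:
R(B) = -1 + B
y(T) = -1 + 2*T (y(T) = T + (-1 + T) = -1 + 2*T)
y(2)² = (-1 + 2*2)² = (-1 + 4)² = 3² = 9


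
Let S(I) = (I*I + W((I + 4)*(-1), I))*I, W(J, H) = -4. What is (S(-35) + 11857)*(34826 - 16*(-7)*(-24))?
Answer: -992357164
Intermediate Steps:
S(I) = I*(-4 + I²) (S(I) = (I*I - 4)*I = (I² - 4)*I = (-4 + I²)*I = I*(-4 + I²))
(S(-35) + 11857)*(34826 - 16*(-7)*(-24)) = (-35*(-4 + (-35)²) + 11857)*(34826 - 16*(-7)*(-24)) = (-35*(-4 + 1225) + 11857)*(34826 + 112*(-24)) = (-35*1221 + 11857)*(34826 - 2688) = (-42735 + 11857)*32138 = -30878*32138 = -992357164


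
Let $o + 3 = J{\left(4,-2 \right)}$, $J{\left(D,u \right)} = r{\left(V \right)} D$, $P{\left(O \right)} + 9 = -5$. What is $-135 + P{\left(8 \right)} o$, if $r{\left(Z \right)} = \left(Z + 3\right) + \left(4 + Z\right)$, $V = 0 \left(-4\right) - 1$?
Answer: $-373$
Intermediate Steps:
$P{\left(O \right)} = -14$ ($P{\left(O \right)} = -9 - 5 = -14$)
$V = -1$ ($V = 0 - 1 = -1$)
$r{\left(Z \right)} = 7 + 2 Z$ ($r{\left(Z \right)} = \left(3 + Z\right) + \left(4 + Z\right) = 7 + 2 Z$)
$J{\left(D,u \right)} = 5 D$ ($J{\left(D,u \right)} = \left(7 + 2 \left(-1\right)\right) D = \left(7 - 2\right) D = 5 D$)
$o = 17$ ($o = -3 + 5 \cdot 4 = -3 + 20 = 17$)
$-135 + P{\left(8 \right)} o = -135 - 238 = -373$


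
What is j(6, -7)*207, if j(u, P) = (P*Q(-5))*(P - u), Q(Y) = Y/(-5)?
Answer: 18837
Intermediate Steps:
Q(Y) = -Y/5 (Q(Y) = Y*(-⅕) = -Y/5)
j(u, P) = P*(P - u) (j(u, P) = (P*(-⅕*(-5)))*(P - u) = (P*1)*(P - u) = P*(P - u))
j(6, -7)*207 = -7*(-7 - 1*6)*207 = -7*(-7 - 6)*207 = -7*(-13)*207 = 91*207 = 18837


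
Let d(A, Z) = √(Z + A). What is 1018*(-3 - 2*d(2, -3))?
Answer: -3054 - 2036*I ≈ -3054.0 - 2036.0*I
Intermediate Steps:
d(A, Z) = √(A + Z)
1018*(-3 - 2*d(2, -3)) = 1018*(-3 - 2*√(2 - 3)) = 1018*(-3 - 2*I) = -3054 - 2036*I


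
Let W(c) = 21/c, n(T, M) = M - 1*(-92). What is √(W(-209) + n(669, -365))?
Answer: 3*I*√1325478/209 ≈ 16.526*I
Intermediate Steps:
n(T, M) = 92 + M (n(T, M) = M + 92 = 92 + M)
√(W(-209) + n(669, -365)) = √(21/(-209) + (92 - 365)) = √(21*(-1/209) - 273) = √(-21/209 - 273) = √(-57078/209) = 3*I*√1325478/209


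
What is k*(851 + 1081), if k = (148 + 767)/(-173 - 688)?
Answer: -84180/41 ≈ -2053.2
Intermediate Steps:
k = -305/287 (k = 915/(-861) = 915*(-1/861) = -305/287 ≈ -1.0627)
k*(851 + 1081) = -305*(851 + 1081)/287 = -305/287*1932 = -84180/41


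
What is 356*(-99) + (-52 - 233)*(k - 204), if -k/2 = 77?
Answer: 66786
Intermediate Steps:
k = -154 (k = -2*77 = -154)
356*(-99) + (-52 - 233)*(k - 204) = 356*(-99) + (-52 - 233)*(-154 - 204) = -35244 - 285*(-358) = -35244 + 102030 = 66786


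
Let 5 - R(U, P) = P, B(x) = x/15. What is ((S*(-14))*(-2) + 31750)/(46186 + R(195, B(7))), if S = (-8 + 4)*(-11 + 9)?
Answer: 239805/346429 ≈ 0.69222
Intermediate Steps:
S = 8 (S = -4*(-2) = 8)
B(x) = x/15 (B(x) = x*(1/15) = x/15)
R(U, P) = 5 - P
((S*(-14))*(-2) + 31750)/(46186 + R(195, B(7))) = ((8*(-14))*(-2) + 31750)/(46186 + (5 - 7/15)) = (-112*(-2) + 31750)/(46186 + (5 - 1*7/15)) = (224 + 31750)/(46186 + (5 - 7/15)) = 31974/(46186 + 68/15) = 31974/(692858/15) = 31974*(15/692858) = 239805/346429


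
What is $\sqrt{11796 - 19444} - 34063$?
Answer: $-34063 + 4 i \sqrt{478} \approx -34063.0 + 87.453 i$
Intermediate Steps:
$\sqrt{11796 - 19444} - 34063 = \sqrt{-7648} - 34063 = 4 i \sqrt{478} - 34063 = -34063 + 4 i \sqrt{478}$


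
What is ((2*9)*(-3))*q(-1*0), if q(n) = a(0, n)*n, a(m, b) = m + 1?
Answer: 0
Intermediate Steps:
a(m, b) = 1 + m
q(n) = n (q(n) = (1 + 0)*n = 1*n = n)
((2*9)*(-3))*q(-1*0) = ((2*9)*(-3))*(-1*0) = (18*(-3))*0 = -54*0 = 0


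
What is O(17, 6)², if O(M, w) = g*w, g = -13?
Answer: 6084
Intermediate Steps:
O(M, w) = -13*w
O(17, 6)² = (-13*6)² = (-78)² = 6084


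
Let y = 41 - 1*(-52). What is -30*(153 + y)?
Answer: -7380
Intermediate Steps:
y = 93 (y = 41 + 52 = 93)
-30*(153 + y) = -30*(153 + 93) = -30*246 = -7380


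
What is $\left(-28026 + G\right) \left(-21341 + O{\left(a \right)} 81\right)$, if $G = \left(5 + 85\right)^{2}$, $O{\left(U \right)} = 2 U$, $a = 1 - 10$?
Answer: $454292874$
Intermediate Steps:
$a = -9$
$G = 8100$ ($G = 90^{2} = 8100$)
$\left(-28026 + G\right) \left(-21341 + O{\left(a \right)} 81\right) = \left(-28026 + 8100\right) \left(-21341 + 2 \left(-9\right) 81\right) = - 19926 \left(-21341 - 1458\right) = \left(-19926\right) \left(-22799\right) = 454292874$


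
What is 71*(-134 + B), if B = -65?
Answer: -14129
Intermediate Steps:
71*(-134 + B) = 71*(-134 - 65) = 71*(-199) = -14129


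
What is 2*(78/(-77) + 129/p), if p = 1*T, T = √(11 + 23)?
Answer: -156/77 + 129*√34/17 ≈ 42.221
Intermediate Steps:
T = √34 ≈ 5.8309
p = √34 (p = 1*√34 = √34 ≈ 5.8309)
2*(78/(-77) + 129/p) = 2*(78/(-77) + 129/(√34)) = 2*(78*(-1/77) + 129*(√34/34)) = 2*(-78/77 + 129*√34/34) = -156/77 + 129*√34/17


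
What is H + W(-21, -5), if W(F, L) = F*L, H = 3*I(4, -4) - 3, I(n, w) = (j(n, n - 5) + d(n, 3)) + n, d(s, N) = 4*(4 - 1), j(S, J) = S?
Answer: 162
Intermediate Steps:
d(s, N) = 12 (d(s, N) = 4*3 = 12)
I(n, w) = 12 + 2*n (I(n, w) = (n + 12) + n = (12 + n) + n = 12 + 2*n)
H = 57 (H = 3*(12 + 2*4) - 3 = 3*(12 + 8) - 3 = 3*20 - 3 = 60 - 3 = 57)
H + W(-21, -5) = 57 - 21*(-5) = 57 + 105 = 162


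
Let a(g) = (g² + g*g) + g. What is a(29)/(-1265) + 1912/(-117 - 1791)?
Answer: -1420817/603405 ≈ -2.3547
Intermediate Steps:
a(g) = g + 2*g² (a(g) = (g² + g²) + g = 2*g² + g = g + 2*g²)
a(29)/(-1265) + 1912/(-117 - 1791) = (29*(1 + 2*29))/(-1265) + 1912/(-117 - 1791) = (29*(1 + 58))*(-1/1265) + 1912/(-1908) = (29*59)*(-1/1265) + 1912*(-1/1908) = 1711*(-1/1265) - 478/477 = -1711/1265 - 478/477 = -1420817/603405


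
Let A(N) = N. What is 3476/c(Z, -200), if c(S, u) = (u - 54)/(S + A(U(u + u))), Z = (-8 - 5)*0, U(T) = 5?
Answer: -8690/127 ≈ -68.425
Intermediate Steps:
Z = 0 (Z = -13*0 = 0)
c(S, u) = (-54 + u)/(5 + S) (c(S, u) = (u - 54)/(S + 5) = (-54 + u)/(5 + S))
3476/c(Z, -200) = 3476/(((-54 - 200)/(5 + 0))) = 3476/((-254/5)) = 3476/(((1/5)*(-254))) = 3476/(-254/5) = 3476*(-5/254) = -8690/127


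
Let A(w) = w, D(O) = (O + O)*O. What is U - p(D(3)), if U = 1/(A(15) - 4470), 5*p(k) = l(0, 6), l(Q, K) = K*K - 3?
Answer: -29404/4455 ≈ -6.6002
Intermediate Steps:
l(Q, K) = -3 + K² (l(Q, K) = K² - 3 = -3 + K²)
D(O) = 2*O² (D(O) = (2*O)*O = 2*O²)
p(k) = 33/5 (p(k) = (-3 + 6²)/5 = (-3 + 36)/5 = (⅕)*33 = 33/5)
U = -1/4455 (U = 1/(15 - 4470) = 1/(-4455) = -1/4455 ≈ -0.00022447)
U - p(D(3)) = -1/4455 - 1*33/5 = -1/4455 - 33/5 = -29404/4455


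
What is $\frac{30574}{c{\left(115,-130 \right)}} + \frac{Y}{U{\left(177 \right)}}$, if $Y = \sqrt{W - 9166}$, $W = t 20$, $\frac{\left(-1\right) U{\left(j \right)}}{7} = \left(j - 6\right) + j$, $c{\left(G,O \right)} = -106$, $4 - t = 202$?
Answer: $- \frac{15287}{53} - \frac{i \sqrt{13126}}{2436} \approx -288.43 - 0.047032 i$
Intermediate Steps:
$t = -198$ ($t = 4 - 202 = -198$)
$U{\left(j \right)} = 42 - 14 j$ ($U{\left(j \right)} = - 7 \left(\left(j - 6\right) + j\right) = - 7 \left(\left(-6 + j\right) + j\right) = - 7 \left(-6 + 2 j\right) = 42 - 14 j$)
$W = -3960$ ($W = \left(-198\right) 20 = -3960$)
$Y = i \sqrt{13126}$ ($Y = \sqrt{-3960 - 9166} = \sqrt{-13126} = i \sqrt{13126} \approx 114.57 i$)
$\frac{30574}{c{\left(115,-130 \right)}} + \frac{Y}{U{\left(177 \right)}} = \frac{30574}{-106} + \frac{i \sqrt{13126}}{42 - 2478} = 30574 \left(- \frac{1}{106}\right) + \frac{i \sqrt{13126}}{42 - 2478} = - \frac{15287}{53} + \frac{i \sqrt{13126}}{-2436} = - \frac{15287}{53} + i \sqrt{13126} \left(- \frac{1}{2436}\right) = - \frac{15287}{53} - \frac{i \sqrt{13126}}{2436}$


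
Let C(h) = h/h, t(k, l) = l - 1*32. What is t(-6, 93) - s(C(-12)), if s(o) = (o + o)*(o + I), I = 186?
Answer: -313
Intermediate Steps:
t(k, l) = -32 + l (t(k, l) = l - 32 = -32 + l)
C(h) = 1
s(o) = 2*o*(186 + o) (s(o) = (o + o)*(o + 186) = (2*o)*(186 + o) = 2*o*(186 + o))
t(-6, 93) - s(C(-12)) = (-32 + 93) - 2*(186 + 1) = 61 - 2*187 = 61 - 1*374 = 61 - 374 = -313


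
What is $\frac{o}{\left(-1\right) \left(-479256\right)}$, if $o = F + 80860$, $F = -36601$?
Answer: $\frac{14753}{159752} \approx 0.092349$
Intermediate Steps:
$o = 44259$ ($o = -36601 + 80860 = 44259$)
$\frac{o}{\left(-1\right) \left(-479256\right)} = \frac{44259}{\left(-1\right) \left(-479256\right)} = \frac{44259}{479256} = 44259 \cdot \frac{1}{479256} = \frac{14753}{159752}$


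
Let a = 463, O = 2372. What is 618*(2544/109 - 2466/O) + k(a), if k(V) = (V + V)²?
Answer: 56315457395/64637 ≈ 8.7126e+5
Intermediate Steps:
k(V) = 4*V² (k(V) = (2*V)² = 4*V²)
618*(2544/109 - 2466/O) + k(a) = 618*(2544/109 - 2466/2372) + 4*463² = 618*(2544*(1/109) - 2466*1/2372) + 4*214369 = 618*(2544/109 - 1233/1186) + 857476 = 618*(2882787/129274) + 857476 = 890781183/64637 + 857476 = 56315457395/64637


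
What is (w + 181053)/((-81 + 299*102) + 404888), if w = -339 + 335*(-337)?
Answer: 67819/435305 ≈ 0.15580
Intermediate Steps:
w = -113234 (w = -339 - 112895 = -113234)
(w + 181053)/((-81 + 299*102) + 404888) = (-113234 + 181053)/((-81 + 299*102) + 404888) = 67819/((-81 + 30498) + 404888) = 67819/(30417 + 404888) = 67819/435305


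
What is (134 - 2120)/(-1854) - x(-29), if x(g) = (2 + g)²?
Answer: -224930/309 ≈ -727.93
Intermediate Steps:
(134 - 2120)/(-1854) - x(-29) = (134 - 2120)/(-1854) - (2 - 29)² = -1986*(-1/1854) - 1*(-27)² = 331/309 - 1*729 = 331/309 - 729 = -224930/309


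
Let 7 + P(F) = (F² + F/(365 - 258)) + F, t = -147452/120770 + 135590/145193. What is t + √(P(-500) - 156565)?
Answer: -2516896968/8767479305 + 2*√265969793/107 ≈ 304.55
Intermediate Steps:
t = -2516896968/8767479305 (t = -147452*1/120770 + 135590*(1/145193) = -73726/60385 + 135590/145193 = -2516896968/8767479305 ≈ -0.28707)
P(F) = -7 + F² + 108*F/107 (P(F) = -7 + ((F² + F/(365 - 258)) + F) = -7 + ((F² + F/107) + F) = -7 + (F² + 108*F/107) = -7 + F² + 108*F/107)
t + √(P(-500) - 156565) = -2516896968/8767479305 + √((-7 + (-500)² + (108/107)*(-500)) - 156565) = -2516896968/8767479305 + √((-7 + 250000 - 54000/107) - 156565) = -2516896968/8767479305 + √(26695251/107 - 156565) = -2516896968/8767479305 + √(9942796/107) = -2516896968/8767479305 + 2*√265969793/107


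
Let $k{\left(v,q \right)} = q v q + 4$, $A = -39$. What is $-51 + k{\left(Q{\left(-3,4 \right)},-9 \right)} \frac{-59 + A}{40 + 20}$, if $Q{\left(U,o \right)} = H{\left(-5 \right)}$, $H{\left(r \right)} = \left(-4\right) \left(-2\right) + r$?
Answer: $- \frac{13633}{30} \approx -454.43$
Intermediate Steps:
$H{\left(r \right)} = 8 + r$
$Q{\left(U,o \right)} = 3$ ($Q{\left(U,o \right)} = 8 - 5 = 3$)
$k{\left(v,q \right)} = 4 + v q^{2}$ ($k{\left(v,q \right)} = v q^{2} + 4 = 4 + v q^{2}$)
$-51 + k{\left(Q{\left(-3,4 \right)},-9 \right)} \frac{-59 + A}{40 + 20} = -51 + \left(4 + 3 \left(-9\right)^{2}\right) \frac{-59 - 39}{40 + 20} = -51 + \left(4 + 3 \cdot 81\right) \left(- \frac{98}{60}\right) = -51 + \left(4 + 243\right) \left(\left(-98\right) \frac{1}{60}\right) = -51 + 247 \left(- \frac{49}{30}\right) = -51 - \frac{12103}{30} = - \frac{13633}{30}$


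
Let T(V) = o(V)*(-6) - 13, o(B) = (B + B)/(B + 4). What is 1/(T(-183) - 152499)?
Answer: -179/27301844 ≈ -6.5563e-6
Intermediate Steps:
o(B) = 2*B/(4 + B) (o(B) = (2*B)/(4 + B) = 2*B/(4 + B))
T(V) = -13 - 12*V/(4 + V) (T(V) = (2*V/(4 + V))*(-6) - 13 = -12*V/(4 + V) - 13 = -13 - 12*V/(4 + V))
1/(T(-183) - 152499) = 1/((-52 - 25*(-183))/(4 - 183) - 152499) = 1/((-52 + 4575)/(-179) - 152499) = 1/(-1/179*4523 - 152499) = 1/(-4523/179 - 152499) = 1/(-27301844/179) = -179/27301844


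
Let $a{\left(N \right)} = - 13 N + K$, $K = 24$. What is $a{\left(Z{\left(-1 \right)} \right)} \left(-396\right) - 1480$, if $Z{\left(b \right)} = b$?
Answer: $-16132$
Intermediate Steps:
$a{\left(N \right)} = 24 - 13 N$ ($a{\left(N \right)} = - 13 N + 24 = 24 - 13 N$)
$a{\left(Z{\left(-1 \right)} \right)} \left(-396\right) - 1480 = \left(24 - -13\right) \left(-396\right) - 1480 = \left(24 + 13\right) \left(-396\right) - 1480 = 37 \left(-396\right) - 1480 = -14652 - 1480 = -16132$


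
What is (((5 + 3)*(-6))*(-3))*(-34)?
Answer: -4896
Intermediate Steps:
(((5 + 3)*(-6))*(-3))*(-34) = ((8*(-6))*(-3))*(-34) = -48*(-3)*(-34) = 144*(-34) = -4896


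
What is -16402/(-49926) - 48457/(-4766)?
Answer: 1248718057/118973658 ≈ 10.496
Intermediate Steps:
-16402/(-49926) - 48457/(-4766) = -16402*(-1/49926) - 48457*(-1/4766) = 8201/24963 + 48457/4766 = 1248718057/118973658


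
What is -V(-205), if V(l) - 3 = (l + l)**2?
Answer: -168103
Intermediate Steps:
V(l) = 3 + 4*l**2 (V(l) = 3 + (l + l)**2 = 3 + (2*l)**2 = 3 + 4*l**2)
-V(-205) = -(3 + 4*(-205)**2) = -(3 + 4*42025) = -(3 + 168100) = -1*168103 = -168103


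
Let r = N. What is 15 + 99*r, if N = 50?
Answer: 4965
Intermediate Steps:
r = 50
15 + 99*r = 15 + 99*50 = 15 + 4950 = 4965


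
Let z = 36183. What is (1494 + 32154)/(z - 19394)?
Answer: 33648/16789 ≈ 2.0042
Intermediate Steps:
(1494 + 32154)/(z - 19394) = (1494 + 32154)/(36183 - 19394) = 33648/16789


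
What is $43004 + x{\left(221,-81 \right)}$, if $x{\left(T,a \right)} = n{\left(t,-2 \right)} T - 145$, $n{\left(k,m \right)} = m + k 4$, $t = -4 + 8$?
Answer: $45953$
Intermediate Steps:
$t = 4$
$n{\left(k,m \right)} = m + 4 k$
$x{\left(T,a \right)} = -145 + 14 T$ ($x{\left(T,a \right)} = \left(-2 + 4 \cdot 4\right) T - 145 = \left(-2 + 16\right) T - 145 = 14 T - 145 = -145 + 14 T$)
$43004 + x{\left(221,-81 \right)} = 43004 + \left(-145 + 14 \cdot 221\right) = 43004 + \left(-145 + 3094\right) = 43004 + 2949 = 45953$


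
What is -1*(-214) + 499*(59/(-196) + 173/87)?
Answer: 18007853/17052 ≈ 1056.1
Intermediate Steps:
-1*(-214) + 499*(59/(-196) + 173/87) = 214 + 499*(59*(-1/196) + 173*(1/87)) = 214 + 499*(-59/196 + 173/87) = 214 + 499*(28775/17052) = 214 + 14358725/17052 = 18007853/17052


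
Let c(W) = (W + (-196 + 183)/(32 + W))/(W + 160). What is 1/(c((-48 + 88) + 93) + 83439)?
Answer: 48345/4033880387 ≈ 1.1985e-5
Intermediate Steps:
c(W) = (W - 13/(32 + W))/(160 + W)
1/(c((-48 + 88) + 93) + 83439) = 1/((-13 + ((-48 + 88) + 93)² + 32*((-48 + 88) + 93))/(5120 + ((-48 + 88) + 93)² + 192*((-48 + 88) + 93)) + 83439) = 1/((-13 + (40 + 93)² + 32*(40 + 93))/(5120 + (40 + 93)² + 192*(40 + 93)) + 83439) = 1/((-13 + 133² + 32*133)/(5120 + 133² + 192*133) + 83439) = 1/((-13 + 17689 + 4256)/(5120 + 17689 + 25536) + 83439) = 1/(21932/48345 + 83439) = 1/(4033880387/48345) = 48345/4033880387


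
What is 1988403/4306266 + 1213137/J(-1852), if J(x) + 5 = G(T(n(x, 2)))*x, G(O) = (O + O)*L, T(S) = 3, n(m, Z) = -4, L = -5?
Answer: 1778185448369/79744869210 ≈ 22.298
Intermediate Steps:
G(O) = -10*O (G(O) = (O + O)*(-5) = (2*O)*(-5) = -10*O)
J(x) = -5 - 30*x (J(x) = -5 + (-10*3)*x = -5 - 30*x)
1988403/4306266 + 1213137/J(-1852) = 1988403/4306266 + 1213137/(-5 - 30*(-1852)) = 1988403*(1/4306266) + 1213137/(-5 + 55560) = 662801/1435422 + 1213137/55555 = 1778185448369/79744869210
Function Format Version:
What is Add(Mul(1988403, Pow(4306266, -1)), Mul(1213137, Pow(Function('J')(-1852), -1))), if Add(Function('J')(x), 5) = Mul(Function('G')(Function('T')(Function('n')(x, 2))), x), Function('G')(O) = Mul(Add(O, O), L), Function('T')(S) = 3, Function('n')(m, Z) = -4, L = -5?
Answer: Rational(1778185448369, 79744869210) ≈ 22.298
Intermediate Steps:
Function('G')(O) = Mul(-10, O) (Function('G')(O) = Mul(Add(O, O), -5) = Mul(Mul(2, O), -5) = Mul(-10, O))
Function('J')(x) = Add(-5, Mul(-30, x)) (Function('J')(x) = Add(-5, Mul(Mul(-10, 3), x)) = Add(-5, Mul(-30, x)))
Add(Mul(1988403, Pow(4306266, -1)), Mul(1213137, Pow(Function('J')(-1852), -1))) = Add(Mul(1988403, Pow(4306266, -1)), Mul(1213137, Pow(Add(-5, Mul(-30, -1852)), -1))) = Add(Mul(1988403, Rational(1, 4306266)), Mul(1213137, Pow(Add(-5, 55560), -1))) = Add(Rational(662801, 1435422), Mul(1213137, Pow(55555, -1))) = Add(Rational(662801, 1435422), Mul(1213137, Rational(1, 55555))) = Add(Rational(662801, 1435422), Rational(1213137, 55555)) = Rational(1778185448369, 79744869210)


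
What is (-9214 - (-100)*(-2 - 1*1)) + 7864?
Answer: -1650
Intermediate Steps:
(-9214 - (-100)*(-2 - 1*1)) + 7864 = (-9214 - (-100)*(-2 - 1)) + 7864 = (-9214 - (-100)*(-3)) + 7864 = (-9214 - 50*6) + 7864 = (-9214 - 300) + 7864 = -9514 + 7864 = -1650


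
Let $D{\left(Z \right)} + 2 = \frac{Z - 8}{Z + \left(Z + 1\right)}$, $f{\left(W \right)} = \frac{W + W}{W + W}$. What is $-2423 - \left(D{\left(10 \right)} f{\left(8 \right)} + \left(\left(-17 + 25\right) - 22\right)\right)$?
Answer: $- \frac{50549}{21} \approx -2407.1$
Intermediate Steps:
$f{\left(W \right)} = 1$ ($f{\left(W \right)} = \frac{2 W}{2 W} = 2 W \frac{1}{2 W} = 1$)
$D{\left(Z \right)} = -2 + \frac{-8 + Z}{1 + 2 Z}$ ($D{\left(Z \right)} = -2 + \frac{Z - 8}{Z + \left(Z + 1\right)} = -2 + \frac{-8 + Z}{Z + \left(1 + Z\right)} = -2 + \frac{-8 + Z}{1 + 2 Z}$)
$-2423 - \left(D{\left(10 \right)} f{\left(8 \right)} + \left(\left(-17 + 25\right) - 22\right)\right) = -2423 - \left(\frac{-10 - 30}{1 + 2 \cdot 10} \cdot 1 + \left(\left(-17 + 25\right) - 22\right)\right) = -2423 - \left(\frac{-10 - 30}{1 + 20} \cdot 1 + \left(8 - 22\right)\right) = -2423 - \left(\frac{1}{21} \left(-40\right) 1 - 14\right) = -2423 - \left(\left(- \frac{40}{21}\right) 1 - 14\right) = -2423 - \left(- \frac{40}{21} - 14\right) = -2423 - - \frac{334}{21} = -2423 + \frac{334}{21} = - \frac{50549}{21}$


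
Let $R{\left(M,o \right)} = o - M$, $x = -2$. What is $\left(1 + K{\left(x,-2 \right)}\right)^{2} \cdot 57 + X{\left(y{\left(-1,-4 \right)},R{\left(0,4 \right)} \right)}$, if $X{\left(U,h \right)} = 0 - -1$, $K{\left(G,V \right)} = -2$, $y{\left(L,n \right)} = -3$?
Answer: $58$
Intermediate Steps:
$X{\left(U,h \right)} = 1$ ($X{\left(U,h \right)} = 0 + 1 = 1$)
$\left(1 + K{\left(x,-2 \right)}\right)^{2} \cdot 57 + X{\left(y{\left(-1,-4 \right)},R{\left(0,4 \right)} \right)} = \left(1 - 2\right)^{2} \cdot 57 + 1 = \left(-1\right)^{2} \cdot 57 + 1 = 1 \cdot 57 + 1 = 57 + 1 = 58$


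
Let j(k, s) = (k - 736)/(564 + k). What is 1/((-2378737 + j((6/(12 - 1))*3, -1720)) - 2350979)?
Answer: -3111/14714150515 ≈ -2.1143e-7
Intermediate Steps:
j(k, s) = (-736 + k)/(564 + k)
1/((-2378737 + j((6/(12 - 1))*3, -1720)) - 2350979) = 1/((-2378737 + (-736 + (6/(12 - 1))*3)/(564 + (6/(12 - 1))*3)) - 2350979) = 1/((-2378737 + (-736 + (6/11)*3)/(564 + (6/11)*3)) - 2350979) = 1/((-2378737 + (-736 + 18/11)/(564 + 18/11)) - 2350979) = 1/((-2378737 - 8078/11/(6222/11)) - 2350979) = 1/((-2378737 + (11/6222)*(-8078/11)) - 2350979) = 1/((-2378737 - 4039/3111) - 2350979) = 1/(-7400254846/3111 - 2350979) = 1/(-14714150515/3111) = -3111/14714150515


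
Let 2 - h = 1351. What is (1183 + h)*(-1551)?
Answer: 257466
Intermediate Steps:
h = -1349 (h = 2 - 1*1351 = 2 - 1351 = -1349)
(1183 + h)*(-1551) = (1183 - 1349)*(-1551) = -166*(-1551) = 257466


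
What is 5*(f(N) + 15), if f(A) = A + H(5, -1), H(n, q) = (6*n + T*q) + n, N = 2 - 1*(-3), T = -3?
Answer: 290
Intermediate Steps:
N = 5 (N = 2 + 3 = 5)
H(n, q) = -3*q + 7*n (H(n, q) = (6*n - 3*q) + n = (-3*q + 6*n) + n = -3*q + 7*n)
f(A) = 38 + A (f(A) = A + (-3*(-1) + 7*5) = A + (3 + 35) = A + 38 = 38 + A)
5*(f(N) + 15) = 5*((38 + 5) + 15) = 5*(43 + 15) = 5*58 = 290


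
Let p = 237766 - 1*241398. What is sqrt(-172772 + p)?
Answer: 2*I*sqrt(44101) ≈ 420.0*I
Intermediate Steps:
p = -3632 (p = 237766 - 241398 = -3632)
sqrt(-172772 + p) = sqrt(-172772 - 3632) = sqrt(-176404) = 2*I*sqrt(44101)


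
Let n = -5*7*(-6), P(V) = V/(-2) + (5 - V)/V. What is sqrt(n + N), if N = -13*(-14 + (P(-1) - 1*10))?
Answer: sqrt(2374)/2 ≈ 24.362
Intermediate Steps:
P(V) = -V/2 + (5 - V)/V (P(V) = V*(-1/2) + (5 - V)/V = -V/2 + (5 - V)/V)
N = 767/2 (N = -13*(-14 + ((-1 + 5/(-1) - 1/2*(-1)) - 1*10)) = -13*(-14 + ((-1 + 5*(-1) + 1/2) - 10)) = -13*(-14 + ((-1 - 5 + 1/2) - 10)) = -13*(-14 + (-11/2 - 10)) = -13*(-14 - 31/2) = -13*(-59/2) = 767/2 ≈ 383.50)
n = 210 (n = -35*(-6) = 210)
sqrt(n + N) = sqrt(210 + 767/2) = sqrt(1187/2) = sqrt(2374)/2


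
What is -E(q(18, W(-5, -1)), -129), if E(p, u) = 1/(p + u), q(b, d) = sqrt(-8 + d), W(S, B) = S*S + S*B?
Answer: 129/16619 + sqrt(22)/16619 ≈ 0.0080444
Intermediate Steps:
W(S, B) = S**2 + B*S
-E(q(18, W(-5, -1)), -129) = -1/(sqrt(-8 - 5*(-1 - 5)) - 129) = -1/(sqrt(-8 - 5*(-6)) - 129) = -1/(sqrt(-8 + 30) - 129) = -1/(sqrt(22) - 129) = -1/(-129 + sqrt(22))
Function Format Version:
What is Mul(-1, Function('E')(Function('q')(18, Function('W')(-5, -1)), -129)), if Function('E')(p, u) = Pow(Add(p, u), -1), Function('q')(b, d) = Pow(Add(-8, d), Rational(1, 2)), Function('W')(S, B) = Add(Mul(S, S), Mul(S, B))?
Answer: Add(Rational(129, 16619), Mul(Rational(1, 16619), Pow(22, Rational(1, 2)))) ≈ 0.0080444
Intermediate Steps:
Function('W')(S, B) = Add(Pow(S, 2), Mul(B, S))
Mul(-1, Function('E')(Function('q')(18, Function('W')(-5, -1)), -129)) = Mul(-1, Pow(Add(Pow(Add(-8, Mul(-5, Add(-1, -5))), Rational(1, 2)), -129), -1)) = Mul(-1, Pow(Add(Pow(Add(-8, Mul(-5, -6)), Rational(1, 2)), -129), -1)) = Mul(-1, Pow(Add(Pow(Add(-8, 30), Rational(1, 2)), -129), -1)) = Mul(-1, Pow(Add(Pow(22, Rational(1, 2)), -129), -1)) = Mul(-1, Pow(Add(-129, Pow(22, Rational(1, 2))), -1))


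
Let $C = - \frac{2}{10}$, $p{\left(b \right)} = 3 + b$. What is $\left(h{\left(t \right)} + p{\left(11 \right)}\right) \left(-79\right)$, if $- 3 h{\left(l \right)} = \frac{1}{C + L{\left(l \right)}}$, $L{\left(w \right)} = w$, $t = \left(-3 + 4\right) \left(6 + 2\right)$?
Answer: $- \frac{129007}{117} \approx -1102.6$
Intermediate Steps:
$t = 8$ ($t = 1 \cdot 8 = 8$)
$C = - \frac{1}{5}$ ($C = \left(-2\right) \frac{1}{10} = - \frac{1}{5} \approx -0.2$)
$h{\left(l \right)} = - \frac{1}{3 \left(- \frac{1}{5} + l\right)}$
$\left(h{\left(t \right)} + p{\left(11 \right)}\right) \left(-79\right) = \left(- \frac{5}{-3 + 15 \cdot 8} + \left(3 + 11\right)\right) \left(-79\right) = \left(- \frac{5}{-3 + 120} + 14\right) \left(-79\right) = \left(- \frac{5}{117} + 14\right) \left(-79\right) = \frac{1633}{117} \left(-79\right) = - \frac{129007}{117}$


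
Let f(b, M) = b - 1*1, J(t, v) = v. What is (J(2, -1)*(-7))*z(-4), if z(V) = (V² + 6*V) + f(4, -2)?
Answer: -35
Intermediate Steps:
f(b, M) = -1 + b (f(b, M) = b - 1 = -1 + b)
z(V) = 3 + V² + 6*V (z(V) = (V² + 6*V) + (-1 + 4) = (V² + 6*V) + 3 = 3 + V² + 6*V)
(J(2, -1)*(-7))*z(-4) = (-1*(-7))*(3 + (-4)² + 6*(-4)) = 7*(3 + 16 - 24) = 7*(-5) = -35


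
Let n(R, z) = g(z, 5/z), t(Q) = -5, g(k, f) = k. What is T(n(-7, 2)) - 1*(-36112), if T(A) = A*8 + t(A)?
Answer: 36123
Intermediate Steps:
n(R, z) = z
T(A) = -5 + 8*A (T(A) = A*8 - 5 = 8*A - 5 = -5 + 8*A)
T(n(-7, 2)) - 1*(-36112) = (-5 + 8*2) - 1*(-36112) = (-5 + 16) + 36112 = 11 + 36112 = 36123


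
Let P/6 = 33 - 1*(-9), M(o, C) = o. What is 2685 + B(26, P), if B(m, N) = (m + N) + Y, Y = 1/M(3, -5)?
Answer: 8890/3 ≈ 2963.3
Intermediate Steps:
P = 252 (P = 6*(33 - 1*(-9)) = 6*(33 + 9) = 6*42 = 252)
Y = 1/3 ≈ 0.33333
B(m, N) = 1/3 + N + m (B(m, N) = (m + N) + 1/3 = (N + m) + 1/3 = 1/3 + N + m)
2685 + B(26, P) = 2685 + (1/3 + 252 + 26) = 2685 + 835/3 = 8890/3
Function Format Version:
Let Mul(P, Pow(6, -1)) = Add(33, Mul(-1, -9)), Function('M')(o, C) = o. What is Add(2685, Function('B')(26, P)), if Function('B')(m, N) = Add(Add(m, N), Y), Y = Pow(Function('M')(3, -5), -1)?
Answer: Rational(8890, 3) ≈ 2963.3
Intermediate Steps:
P = 252 (P = Mul(6, Add(33, Mul(-1, -9))) = Mul(6, Add(33, 9)) = Mul(6, 42) = 252)
Y = Rational(1, 3) (Y = Pow(3, -1) = Rational(1, 3) ≈ 0.33333)
Function('B')(m, N) = Add(Rational(1, 3), N, m) (Function('B')(m, N) = Add(Add(m, N), Rational(1, 3)) = Add(Add(N, m), Rational(1, 3)) = Add(Rational(1, 3), N, m))
Add(2685, Function('B')(26, P)) = Add(2685, Add(Rational(1, 3), 252, 26)) = Add(2685, Rational(835, 3)) = Rational(8890, 3)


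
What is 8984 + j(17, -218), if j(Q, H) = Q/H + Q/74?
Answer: 36233084/4033 ≈ 8984.2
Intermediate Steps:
j(Q, H) = Q/74 + Q/H (j(Q, H) = Q/H + Q*(1/74) = Q/H + Q/74 = Q/74 + Q/H)
8984 + j(17, -218) = 8984 + ((1/74)*17 + 17/(-218)) = 8984 + (17/74 + 17*(-1/218)) = 8984 + (17/74 - 17/218) = 8984 + 612/4033 = 36233084/4033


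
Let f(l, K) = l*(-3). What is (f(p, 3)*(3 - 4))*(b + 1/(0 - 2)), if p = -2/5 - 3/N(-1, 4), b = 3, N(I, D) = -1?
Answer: 39/2 ≈ 19.500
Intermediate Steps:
p = 13/5 (p = -2/5 - 3/(-1) = -2*1/5 - 3*(-1) = -2/5 + 3 = 13/5 ≈ 2.6000)
f(l, K) = -3*l
(f(p, 3)*(3 - 4))*(b + 1/(0 - 2)) = ((-3*13/5)*(3 - 4))*(3 + 1/(0 - 2)) = (-39/5*(-1))*(3 + 1/(-2)) = 39*(3 - 1/2)/5 = (39/5)*(5/2) = 39/2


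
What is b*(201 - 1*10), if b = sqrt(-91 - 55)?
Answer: 191*I*sqrt(146) ≈ 2307.9*I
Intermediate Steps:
b = I*sqrt(146) (b = sqrt(-146) = I*sqrt(146) ≈ 12.083*I)
b*(201 - 1*10) = (I*sqrt(146))*(201 - 1*10) = (I*sqrt(146))*(201 - 10) = (I*sqrt(146))*191 = 191*I*sqrt(146)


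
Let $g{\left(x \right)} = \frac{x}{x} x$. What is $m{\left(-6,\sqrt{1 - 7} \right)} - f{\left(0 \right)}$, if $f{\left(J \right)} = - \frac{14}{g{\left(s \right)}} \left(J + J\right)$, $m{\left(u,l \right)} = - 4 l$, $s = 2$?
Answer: $- 4 i \sqrt{6} \approx - 9.798 i$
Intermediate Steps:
$g{\left(x \right)} = x$ ($g{\left(x \right)} = 1 x = x$)
$f{\left(J \right)} = - 14 J$ ($f{\left(J \right)} = - \frac{14}{2} \left(J + J\right) = \left(-14\right) \frac{1}{2} \cdot 2 J = - 7 \cdot 2 J = - 14 J$)
$m{\left(-6,\sqrt{1 - 7} \right)} - f{\left(0 \right)} = - 4 \sqrt{1 - 7} - \left(-14\right) 0 = - 4 \sqrt{-6} - 0 = - 4 i \sqrt{6} + 0 = - 4 i \sqrt{6}$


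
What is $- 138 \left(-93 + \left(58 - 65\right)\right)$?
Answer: $13800$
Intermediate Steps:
$- 138 \left(-93 + \left(58 - 65\right)\right) = - 138 \left(-93 - 7\right) = \left(-138\right) \left(-100\right) = 13800$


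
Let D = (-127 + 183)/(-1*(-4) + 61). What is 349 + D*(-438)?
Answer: -1843/65 ≈ -28.354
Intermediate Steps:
D = 56/65 (D = 56/(4 + 61) = 56/65 ≈ 0.86154)
349 + D*(-438) = 349 + (56/65)*(-438) = 349 - 24528/65 = -1843/65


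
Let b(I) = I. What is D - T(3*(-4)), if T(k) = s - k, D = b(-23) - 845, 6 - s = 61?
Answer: -825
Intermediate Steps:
s = -55 (s = 6 - 1*61 = 6 - 61 = -55)
D = -868 (D = -23 - 845 = -868)
T(k) = -55 - k
D - T(3*(-4)) = -868 - (-55 - 3*(-4)) = -868 - (-55 - 1*(-12)) = -868 - (-55 + 12) = -868 - 1*(-43) = -868 + 43 = -825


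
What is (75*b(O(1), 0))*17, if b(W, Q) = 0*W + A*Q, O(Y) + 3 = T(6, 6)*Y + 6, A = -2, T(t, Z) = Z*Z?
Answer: 0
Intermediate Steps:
T(t, Z) = Z**2
O(Y) = 3 + 36*Y (O(Y) = -3 + (6**2*Y + 6) = -3 + (36*Y + 6) = -3 + (6 + 36*Y) = 3 + 36*Y)
b(W, Q) = -2*Q (b(W, Q) = 0*W - 2*Q = 0 - 2*Q = -2*Q)
(75*b(O(1), 0))*17 = (75*(-2*0))*17 = (75*0)*17 = 0*17 = 0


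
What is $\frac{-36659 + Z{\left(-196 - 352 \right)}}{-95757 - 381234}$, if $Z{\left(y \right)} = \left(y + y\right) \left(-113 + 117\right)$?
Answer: $\frac{13681}{158997} \approx 0.086046$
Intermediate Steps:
$Z{\left(y \right)} = 8 y$ ($Z{\left(y \right)} = 2 y 4 = 8 y$)
$\frac{-36659 + Z{\left(-196 - 352 \right)}}{-95757 - 381234} = \frac{-36659 + 8 \left(-196 - 352\right)}{-95757 - 381234} = \frac{-36659 + 8 \left(-196 - 352\right)}{-476991} = \left(-36659 + 8 \left(-548\right)\right) \left(- \frac{1}{476991}\right) = \left(-36659 - 4384\right) \left(- \frac{1}{476991}\right) = \left(-41043\right) \left(- \frac{1}{476991}\right) = \frac{13681}{158997}$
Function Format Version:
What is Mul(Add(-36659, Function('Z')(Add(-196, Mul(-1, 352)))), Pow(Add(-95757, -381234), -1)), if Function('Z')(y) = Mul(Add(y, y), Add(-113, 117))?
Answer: Rational(13681, 158997) ≈ 0.086046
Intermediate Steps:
Function('Z')(y) = Mul(8, y) (Function('Z')(y) = Mul(Mul(2, y), 4) = Mul(8, y))
Mul(Add(-36659, Function('Z')(Add(-196, Mul(-1, 352)))), Pow(Add(-95757, -381234), -1)) = Mul(Add(-36659, Mul(8, Add(-196, Mul(-1, 352)))), Pow(Add(-95757, -381234), -1)) = Mul(Add(-36659, Mul(8, Add(-196, -352))), Pow(-476991, -1)) = Mul(Add(-36659, Mul(8, -548)), Rational(-1, 476991)) = Mul(Add(-36659, -4384), Rational(-1, 476991)) = Mul(-41043, Rational(-1, 476991)) = Rational(13681, 158997)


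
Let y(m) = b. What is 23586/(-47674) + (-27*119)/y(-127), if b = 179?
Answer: -78699228/4266823 ≈ -18.444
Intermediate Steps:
y(m) = 179
23586/(-47674) + (-27*119)/y(-127) = 23586/(-47674) - 27*119/179 = 23586*(-1/47674) - 3213*1/179 = -11793/23837 - 3213/179 = -78699228/4266823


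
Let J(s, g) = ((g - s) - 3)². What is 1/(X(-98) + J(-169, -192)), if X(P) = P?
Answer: 1/578 ≈ 0.0017301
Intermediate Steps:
J(s, g) = (-3 + g - s)²
1/(X(-98) + J(-169, -192)) = 1/(-98 + (3 - 169 - 1*(-192))²) = 1/(-98 + (3 - 169 + 192)²) = 1/(-98 + 26²) = 1/(-98 + 676) = 1/578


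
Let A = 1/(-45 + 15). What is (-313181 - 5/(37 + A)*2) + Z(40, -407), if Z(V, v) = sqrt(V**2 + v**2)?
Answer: -347318029/1109 + sqrt(167249) ≈ -3.1277e+5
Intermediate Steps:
A = -1/30 (A = 1/(-30) = -1/30 ≈ -0.033333)
(-313181 - 5/(37 + A)*2) + Z(40, -407) = (-313181 - 5/(37 - 1/30)*2) + sqrt(40**2 + (-407)**2) = (-313181 - 5/1109/30*2) + sqrt(1600 + 165649) = (-313181 - 5*30/1109*2) + sqrt(167249) = (-313181 - 150/1109*2) + sqrt(167249) = (-313181 - 300/1109) + sqrt(167249) = -347318029/1109 + sqrt(167249)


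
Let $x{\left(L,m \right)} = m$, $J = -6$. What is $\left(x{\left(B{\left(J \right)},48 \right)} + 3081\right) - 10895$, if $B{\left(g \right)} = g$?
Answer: $-7766$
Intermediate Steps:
$\left(x{\left(B{\left(J \right)},48 \right)} + 3081\right) - 10895 = \left(48 + 3081\right) - 10895 = 3129 - 10895 = -7766$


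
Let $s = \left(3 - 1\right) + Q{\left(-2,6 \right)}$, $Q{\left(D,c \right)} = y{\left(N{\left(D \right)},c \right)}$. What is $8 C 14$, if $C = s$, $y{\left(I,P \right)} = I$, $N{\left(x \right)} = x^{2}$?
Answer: $672$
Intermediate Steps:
$Q{\left(D,c \right)} = D^{2}$
$s = 6$ ($s = \left(3 - 1\right) + \left(-2\right)^{2} = 2 + 4 = 6$)
$C = 6$
$8 C 14 = 8 \cdot 6 \cdot 14 = 48 \cdot 14 = 672$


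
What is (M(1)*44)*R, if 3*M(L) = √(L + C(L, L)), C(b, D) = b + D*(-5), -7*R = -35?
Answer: 220*I*√3/3 ≈ 127.02*I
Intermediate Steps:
R = 5 (R = -⅐*(-35) = 5)
C(b, D) = b - 5*D
M(L) = √3*√(-L)/3 (M(L) = √(L + (L - 5*L))/3 = √(L - 4*L)/3 = √(-3*L)/3 = (√3*√(-L))/3 = √3*√(-L)/3)
(M(1)*44)*R = ((√3*√(-1*1)/3)*44)*5 = ((√3*√(-1)/3)*44)*5 = ((√3*I/3)*44)*5 = ((I*√3/3)*44)*5 = (44*I*√3/3)*5 = 220*I*√3/3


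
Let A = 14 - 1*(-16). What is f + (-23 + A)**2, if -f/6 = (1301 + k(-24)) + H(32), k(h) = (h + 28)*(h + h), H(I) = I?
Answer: -6797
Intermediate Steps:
A = 30 (A = 14 + 16 = 30)
k(h) = 2*h*(28 + h) (k(h) = (28 + h)*(2*h) = 2*h*(28 + h))
f = -6846 (f = -6*((1301 + 2*(-24)*(28 - 24)) + 32) = -6*((1301 + 2*(-24)*4) + 32) = -6*((1301 - 192) + 32) = -6*(1109 + 32) = -6*1141 = -6846)
f + (-23 + A)**2 = -6846 + (-23 + 30)**2 = -6846 + 7**2 = -6846 + 49 = -6797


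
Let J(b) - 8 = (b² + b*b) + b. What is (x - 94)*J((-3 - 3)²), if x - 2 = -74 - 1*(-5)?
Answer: -424396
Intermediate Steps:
x = -67 (x = 2 + (-74 - 1*(-5)) = 2 + (-74 + 5) = 2 - 69 = -67)
J(b) = 8 + b + 2*b² (J(b) = 8 + ((b² + b*b) + b) = 8 + ((b² + b²) + b) = 8 + (2*b² + b) = 8 + (b + 2*b²) = 8 + b + 2*b²)
(x - 94)*J((-3 - 3)²) = (-67 - 94)*(8 + (-3 - 3)² + 2*((-3 - 3)²)²) = -161*(8 + (-6)² + 2*((-6)²)²) = -161*(8 + 36 + 2*36²) = -161*(8 + 36 + 2*1296) = -161*(8 + 36 + 2592) = -161*2636 = -424396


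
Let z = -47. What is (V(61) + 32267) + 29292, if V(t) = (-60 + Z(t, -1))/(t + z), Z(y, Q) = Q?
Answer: 861765/14 ≈ 61555.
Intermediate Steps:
V(t) = -61/(-47 + t) (V(t) = (-60 - 1)/(t - 47) = -61/(-47 + t))
(V(61) + 32267) + 29292 = (-61/(-47 + 61) + 32267) + 29292 = (-61/14 + 32267) + 29292 = 451677/14 + 29292 = 861765/14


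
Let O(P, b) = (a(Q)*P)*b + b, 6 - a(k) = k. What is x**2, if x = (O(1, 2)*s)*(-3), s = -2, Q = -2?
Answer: 11664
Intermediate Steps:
a(k) = 6 - k
O(P, b) = b + 8*P*b (O(P, b) = ((6 - 1*(-2))*P)*b + b = ((6 + 2)*P)*b + b = (8*P)*b + b = 8*P*b + b = b + 8*P*b)
x = 108 (x = ((2*(1 + 8*1))*(-2))*(-3) = ((2*(1 + 8))*(-2))*(-3) = ((2*9)*(-2))*(-3) = (18*(-2))*(-3) = -36*(-3) = 108)
x**2 = 108**2 = 11664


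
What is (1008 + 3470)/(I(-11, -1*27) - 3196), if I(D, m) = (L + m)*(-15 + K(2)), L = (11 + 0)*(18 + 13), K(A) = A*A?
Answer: -2239/3325 ≈ -0.67338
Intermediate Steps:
K(A) = A**2
L = 341 (L = 11*31 = 341)
I(D, m) = -3751 - 11*m (I(D, m) = (341 + m)*(-15 + 2**2) = (341 + m)*(-15 + 4) = (341 + m)*(-11) = -3751 - 11*m)
(1008 + 3470)/(I(-11, -1*27) - 3196) = (1008 + 3470)/((-3751 - (-11)*27) - 3196) = 4478/((-3751 - 11*(-27)) - 3196) = 4478/((-3751 + 297) - 3196) = 4478/(-3454 - 3196) = 4478/(-6650) = 4478*(-1/6650) = -2239/3325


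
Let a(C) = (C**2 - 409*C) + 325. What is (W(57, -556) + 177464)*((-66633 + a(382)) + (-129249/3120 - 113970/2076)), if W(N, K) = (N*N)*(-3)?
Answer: -2315024753269283/179920 ≈ -1.2867e+10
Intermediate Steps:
a(C) = 325 + C**2 - 409*C
W(N, K) = -3*N**2 (W(N, K) = N**2*(-3) = -3*N**2)
(W(57, -556) + 177464)*((-66633 + a(382)) + (-129249/3120 - 113970/2076)) = (-3*57**2 + 177464)*((-66633 + (325 + 382**2 - 409*382)) + (-129249/3120 - 113970/2076)) = (-3*3249 + 177464)*((-66633 + (325 + 145924 - 156238)) + (-129249*1/3120 - 113970*1/2076)) = (-9747 + 177464)*((-66633 - 9989) + (-43083/1040 - 18995/346)) = 167717*(-76622 - 17330759/179920) = 167717*(-13803160999/179920) = -2315024753269283/179920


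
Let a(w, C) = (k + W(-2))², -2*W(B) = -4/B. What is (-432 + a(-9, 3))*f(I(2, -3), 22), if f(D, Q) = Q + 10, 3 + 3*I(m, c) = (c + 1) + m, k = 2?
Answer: -13792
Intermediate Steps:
I(m, c) = -⅔ + c/3 + m/3 (I(m, c) = -1 + ((c + 1) + m)/3 = -1 + ((1 + c) + m)/3 = -1 + (1 + c + m)/3 = -1 + (⅓ + c/3 + m/3) = -⅔ + c/3 + m/3)
W(B) = 2/B (W(B) = -(-2)/B = 2/B)
a(w, C) = 1 (a(w, C) = (2 + 2/(-2))² = (2 + 2*(-½))² = (2 - 1)² = 1² = 1)
f(D, Q) = 10 + Q
(-432 + a(-9, 3))*f(I(2, -3), 22) = (-432 + 1)*(10 + 22) = -431*32 = -13792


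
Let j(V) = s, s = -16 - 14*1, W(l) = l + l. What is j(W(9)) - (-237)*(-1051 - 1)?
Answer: -249354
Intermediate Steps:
W(l) = 2*l
s = -30 (s = -16 - 14 = -30)
j(V) = -30
j(W(9)) - (-237)*(-1051 - 1) = -30 - (-237)*(-1051 - 1) = -30 - (-237)*(-1052) = -30 - 1*249324 = -30 - 249324 = -249354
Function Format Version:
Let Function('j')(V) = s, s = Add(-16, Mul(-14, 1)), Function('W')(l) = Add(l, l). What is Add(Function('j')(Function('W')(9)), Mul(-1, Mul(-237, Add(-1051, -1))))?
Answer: -249354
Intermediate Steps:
Function('W')(l) = Mul(2, l)
s = -30 (s = Add(-16, -14) = -30)
Function('j')(V) = -30
Add(Function('j')(Function('W')(9)), Mul(-1, Mul(-237, Add(-1051, -1)))) = Add(-30, Mul(-1, Mul(-237, Add(-1051, -1)))) = Add(-30, Mul(-1, Mul(-237, -1052))) = Add(-30, Mul(-1, 249324)) = Add(-30, -249324) = -249354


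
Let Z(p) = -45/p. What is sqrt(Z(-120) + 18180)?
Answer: sqrt(290886)/4 ≈ 134.83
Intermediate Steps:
sqrt(Z(-120) + 18180) = sqrt(-45/(-120) + 18180) = sqrt(-45*(-1/120) + 18180) = sqrt(3/8 + 18180) = sqrt(145443/8) = sqrt(290886)/4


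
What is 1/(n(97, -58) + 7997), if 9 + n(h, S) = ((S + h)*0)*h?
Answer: 1/7988 ≈ 0.00012519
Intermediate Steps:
n(h, S) = -9 (n(h, S) = -9 + ((S + h)*0)*h = -9 + 0*h = -9 + 0 = -9)
1/(n(97, -58) + 7997) = 1/(-9 + 7997) = 1/7988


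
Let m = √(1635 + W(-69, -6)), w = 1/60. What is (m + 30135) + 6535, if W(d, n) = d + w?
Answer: 36670 + √1409415/30 ≈ 36710.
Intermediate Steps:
w = 1/60 ≈ 0.016667
W(d, n) = 1/60 + d (W(d, n) = d + 1/60 = 1/60 + d)
m = √1409415/30 (m = √(1635 + (1/60 - 69)) = √(1635 - 4139/60) = √(93961/60) = √1409415/30 ≈ 39.573)
(m + 30135) + 6535 = (√1409415/30 + 30135) + 6535 = (30135 + √1409415/30) + 6535 = 36670 + √1409415/30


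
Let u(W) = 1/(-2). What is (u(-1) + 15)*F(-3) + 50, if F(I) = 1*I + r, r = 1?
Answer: 21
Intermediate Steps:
u(W) = -½
F(I) = 1 + I (F(I) = 1*I + 1 = I + 1 = 1 + I)
(u(-1) + 15)*F(-3) + 50 = (-½ + 15)*(1 - 3) + 50 = (29/2)*(-2) + 50 = -29 + 50 = 21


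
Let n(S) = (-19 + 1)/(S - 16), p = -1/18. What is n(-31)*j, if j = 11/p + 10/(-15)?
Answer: -3576/47 ≈ -76.085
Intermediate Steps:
p = -1/18 (p = -1*1/18 = -1/18 ≈ -0.055556)
j = -596/3 (j = 11/(-1/18) + 10/(-15) = 11*(-18) + 10*(-1/15) = -198 - ⅔ = -596/3 ≈ -198.67)
n(S) = -18/(-16 + S)
n(-31)*j = -18/(-16 - 31)*(-596/3) = -18/(-47)*(-596/3) = -18*(-1/47)*(-596/3) = (18/47)*(-596/3) = -3576/47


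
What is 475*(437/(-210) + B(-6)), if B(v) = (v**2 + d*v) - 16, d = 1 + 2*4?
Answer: -719815/42 ≈ -17138.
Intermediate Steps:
d = 9 (d = 1 + 8 = 9)
B(v) = -16 + v**2 + 9*v (B(v) = (v**2 + 9*v) - 16 = -16 + v**2 + 9*v)
475*(437/(-210) + B(-6)) = 475*(437/(-210) + (-16 + (-6)**2 + 9*(-6))) = 475*(437*(-1/210) + (-16 + 36 - 54)) = 475*(-437/210 - 34) = 475*(-7577/210) = -719815/42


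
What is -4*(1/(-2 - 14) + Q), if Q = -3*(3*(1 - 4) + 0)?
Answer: -431/4 ≈ -107.75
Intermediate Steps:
Q = 27 (Q = -3*(3*(-3) + 0) = -3*(-9 + 0) = -3*(-9) = 27)
-4*(1/(-2 - 14) + Q) = -4*(1/(-2 - 14) + 27) = -4*(1/(-16) + 27) = -4*(-1/16 + 27) = -4*431/16 = -431/4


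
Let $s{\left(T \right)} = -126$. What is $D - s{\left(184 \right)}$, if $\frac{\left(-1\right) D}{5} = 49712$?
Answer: $-248434$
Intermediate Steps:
$D = -248560$ ($D = \left(-5\right) 49712 = -248560$)
$D - s{\left(184 \right)} = -248560 - -126 = -248560 + 126 = -248434$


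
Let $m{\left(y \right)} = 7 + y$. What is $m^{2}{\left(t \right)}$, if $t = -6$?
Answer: $1$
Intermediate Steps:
$m^{2}{\left(t \right)} = \left(7 - 6\right)^{2} = 1^{2} = 1$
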